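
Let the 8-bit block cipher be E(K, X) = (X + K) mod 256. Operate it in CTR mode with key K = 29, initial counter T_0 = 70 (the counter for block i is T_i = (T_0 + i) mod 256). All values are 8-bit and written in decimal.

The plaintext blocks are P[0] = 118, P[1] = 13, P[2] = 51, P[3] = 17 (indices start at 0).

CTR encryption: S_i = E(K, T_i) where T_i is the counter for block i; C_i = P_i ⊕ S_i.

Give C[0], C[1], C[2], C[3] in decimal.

C[0]: T = 70, S = E(K, T) = 99; 118 ⊕ 99 = 21.
C[1]: T = 71, S = E(K, T) = 100; 13 ⊕ 100 = 105.
C[2]: T = 72, S = E(K, T) = 101; 51 ⊕ 101 = 86.
C[3]: T = 73, S = E(K, T) = 102; 17 ⊕ 102 = 119.

C[0] = 21, C[1] = 105, C[2] = 86, C[3] = 119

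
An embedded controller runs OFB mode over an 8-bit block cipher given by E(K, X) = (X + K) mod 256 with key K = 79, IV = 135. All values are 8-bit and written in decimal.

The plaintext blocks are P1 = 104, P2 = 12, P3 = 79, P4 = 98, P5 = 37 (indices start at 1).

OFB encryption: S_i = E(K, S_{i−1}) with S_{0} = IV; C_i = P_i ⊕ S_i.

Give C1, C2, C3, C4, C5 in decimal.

C1 = 190, C2 = 41, C3 = 59, C4 = 161, C5 = 55

C1: S = E(K, 135) = 214; 104 ⊕ 214 = 190.
C2: S = E(K, 214) = 37; 12 ⊕ 37 = 41.
C3: S = E(K, 37) = 116; 79 ⊕ 116 = 59.
C4: S = E(K, 116) = 195; 98 ⊕ 195 = 161.
C5: S = E(K, 195) = 18; 37 ⊕ 18 = 55.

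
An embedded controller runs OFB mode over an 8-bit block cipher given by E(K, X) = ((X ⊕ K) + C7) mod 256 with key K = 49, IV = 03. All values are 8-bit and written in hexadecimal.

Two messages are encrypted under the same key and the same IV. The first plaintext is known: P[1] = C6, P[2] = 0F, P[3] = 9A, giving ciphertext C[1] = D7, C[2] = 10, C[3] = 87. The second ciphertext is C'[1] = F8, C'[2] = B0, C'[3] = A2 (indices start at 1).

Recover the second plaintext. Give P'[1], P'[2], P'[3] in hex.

In OFB with a reused IV, both messages share the same keystream S_i, so C_i ⊕ C'_i = P_i ⊕ P'_i and thus P'_i = P_i ⊕ C_i ⊕ C'_i.
P'[1]: C6 ⊕ D7 ⊕ F8 = E9.
P'[2]: 0F ⊕ 10 ⊕ B0 = AF.
P'[3]: 9A ⊕ 87 ⊕ A2 = BF.

P'[1] = E9, P'[2] = AF, P'[3] = BF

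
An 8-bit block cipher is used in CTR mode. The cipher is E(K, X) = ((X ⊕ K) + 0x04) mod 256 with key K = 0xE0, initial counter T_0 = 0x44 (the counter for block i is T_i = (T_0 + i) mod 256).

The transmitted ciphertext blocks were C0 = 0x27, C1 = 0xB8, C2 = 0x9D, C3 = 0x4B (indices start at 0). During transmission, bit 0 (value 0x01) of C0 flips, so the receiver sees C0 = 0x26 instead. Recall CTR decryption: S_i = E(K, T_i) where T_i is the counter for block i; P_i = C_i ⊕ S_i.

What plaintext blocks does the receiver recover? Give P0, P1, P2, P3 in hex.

P0 = 0x8E, P1 = 0x11, P2 = 0x37, P3 = 0xE0

Only C0 changed, to 0x26. In CTR, a change in C_i flips the same bit in P_i only; the keystream is unaffected. Decrypting the received ciphertext:
P0: T = 0x44, S = E(K, T) = 0xA8; 0x26 ⊕ 0xA8 = 0x8E.
P1: T = 0x45, S = E(K, T) = 0xA9; 0xB8 ⊕ 0xA9 = 0x11.
P2: T = 0x46, S = E(K, T) = 0xAA; 0x9D ⊕ 0xAA = 0x37.
P3: T = 0x47, S = E(K, T) = 0xAB; 0x4B ⊕ 0xAB = 0xE0.
Blocks that differ from the original plaintext: P0.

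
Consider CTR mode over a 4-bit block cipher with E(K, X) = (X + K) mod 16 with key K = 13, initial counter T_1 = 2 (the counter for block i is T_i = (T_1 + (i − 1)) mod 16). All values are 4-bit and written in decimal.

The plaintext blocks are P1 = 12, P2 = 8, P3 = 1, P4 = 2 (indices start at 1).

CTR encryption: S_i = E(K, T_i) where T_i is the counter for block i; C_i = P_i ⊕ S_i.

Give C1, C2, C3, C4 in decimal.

C1 = 3, C2 = 8, C3 = 0, C4 = 0

C1: T = 2, S = E(K, T) = 15; 12 ⊕ 15 = 3.
C2: T = 3, S = E(K, T) = 0; 8 ⊕ 0 = 8.
C3: T = 4, S = E(K, T) = 1; 1 ⊕ 1 = 0.
C4: T = 5, S = E(K, T) = 2; 2 ⊕ 2 = 0.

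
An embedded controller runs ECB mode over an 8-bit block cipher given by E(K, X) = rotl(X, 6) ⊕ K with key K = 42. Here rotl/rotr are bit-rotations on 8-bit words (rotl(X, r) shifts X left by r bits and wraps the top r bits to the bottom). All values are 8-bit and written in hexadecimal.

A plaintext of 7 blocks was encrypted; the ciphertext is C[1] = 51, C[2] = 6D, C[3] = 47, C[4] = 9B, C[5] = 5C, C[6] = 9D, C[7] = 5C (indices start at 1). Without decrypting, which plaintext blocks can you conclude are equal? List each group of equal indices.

P[5] = P[7]

ECB encrypts each block independently with the same key, so equal ciphertext blocks imply equal plaintext blocks.
C[5] = C[7] = 5C, so P[5] = P[7].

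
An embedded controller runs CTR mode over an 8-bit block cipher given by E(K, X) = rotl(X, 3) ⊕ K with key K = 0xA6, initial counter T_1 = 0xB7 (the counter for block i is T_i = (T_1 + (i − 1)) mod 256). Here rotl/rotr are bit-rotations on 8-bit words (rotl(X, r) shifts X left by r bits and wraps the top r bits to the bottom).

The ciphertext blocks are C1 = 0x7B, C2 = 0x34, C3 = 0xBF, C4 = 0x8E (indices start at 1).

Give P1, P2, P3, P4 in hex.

CTR decryption: S_i = E(K, T_i) where T_i is the counter for block i; P_i = C_i ⊕ S_i.
P1: T = 0xB7, S = E(K, T) = 0x1B; 0x7B ⊕ 0x1B = 0x60.
P2: T = 0xB8, S = E(K, T) = 0x63; 0x34 ⊕ 0x63 = 0x57.
P3: T = 0xB9, S = E(K, T) = 0x6B; 0xBF ⊕ 0x6B = 0xD4.
P4: T = 0xBA, S = E(K, T) = 0x73; 0x8E ⊕ 0x73 = 0xFD.

P1 = 0x60, P2 = 0x57, P3 = 0xD4, P4 = 0xFD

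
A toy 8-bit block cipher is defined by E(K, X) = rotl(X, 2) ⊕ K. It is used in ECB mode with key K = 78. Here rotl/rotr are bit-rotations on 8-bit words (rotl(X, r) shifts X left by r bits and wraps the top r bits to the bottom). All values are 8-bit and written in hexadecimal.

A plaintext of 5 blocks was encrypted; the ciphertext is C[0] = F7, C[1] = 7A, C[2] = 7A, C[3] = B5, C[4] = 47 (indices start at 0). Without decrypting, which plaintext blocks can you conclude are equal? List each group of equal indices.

P[1] = P[2]

ECB encrypts each block independently with the same key, so equal ciphertext blocks imply equal plaintext blocks.
C[1] = C[2] = 7A, so P[1] = P[2].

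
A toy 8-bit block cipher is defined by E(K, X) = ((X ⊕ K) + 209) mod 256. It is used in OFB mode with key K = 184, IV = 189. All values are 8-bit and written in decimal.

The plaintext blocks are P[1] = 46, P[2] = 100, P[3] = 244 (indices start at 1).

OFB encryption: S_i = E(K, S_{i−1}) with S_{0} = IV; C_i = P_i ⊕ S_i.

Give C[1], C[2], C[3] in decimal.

C[1]: S = E(K, 189) = 214; 46 ⊕ 214 = 248.
C[2]: S = E(K, 214) = 63; 100 ⊕ 63 = 91.
C[3]: S = E(K, 63) = 88; 244 ⊕ 88 = 172.

C[1] = 248, C[2] = 91, C[3] = 172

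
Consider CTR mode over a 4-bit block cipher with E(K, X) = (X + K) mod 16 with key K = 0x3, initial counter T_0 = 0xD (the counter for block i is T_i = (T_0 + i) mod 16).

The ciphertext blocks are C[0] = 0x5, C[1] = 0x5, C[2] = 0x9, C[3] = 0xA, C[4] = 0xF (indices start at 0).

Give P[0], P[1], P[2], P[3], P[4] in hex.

CTR decryption: S_i = E(K, T_i) where T_i is the counter for block i; P_i = C_i ⊕ S_i.
P[0]: T = 0xD, S = E(K, T) = 0x0; 0x5 ⊕ 0x0 = 0x5.
P[1]: T = 0xE, S = E(K, T) = 0x1; 0x5 ⊕ 0x1 = 0x4.
P[2]: T = 0xF, S = E(K, T) = 0x2; 0x9 ⊕ 0x2 = 0xB.
P[3]: T = 0x0, S = E(K, T) = 0x3; 0xA ⊕ 0x3 = 0x9.
P[4]: T = 0x1, S = E(K, T) = 0x4; 0xF ⊕ 0x4 = 0xB.

P[0] = 0x5, P[1] = 0x4, P[2] = 0xB, P[3] = 0x9, P[4] = 0xB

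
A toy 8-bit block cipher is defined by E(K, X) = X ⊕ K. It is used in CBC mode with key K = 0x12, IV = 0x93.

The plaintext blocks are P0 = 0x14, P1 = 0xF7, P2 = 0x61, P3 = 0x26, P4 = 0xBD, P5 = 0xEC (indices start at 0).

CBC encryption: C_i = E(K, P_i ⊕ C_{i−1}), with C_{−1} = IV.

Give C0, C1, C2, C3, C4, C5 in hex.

C0: P0 ⊕ 0x93 = 0x87; E(K, 0x87) = 0x95.
C1: P1 ⊕ 0x95 = 0x62; E(K, 0x62) = 0x70.
C2: P2 ⊕ 0x70 = 0x11; E(K, 0x11) = 0x03.
C3: P3 ⊕ 0x03 = 0x25; E(K, 0x25) = 0x37.
C4: P4 ⊕ 0x37 = 0x8A; E(K, 0x8A) = 0x98.
C5: P5 ⊕ 0x98 = 0x74; E(K, 0x74) = 0x66.

C0 = 0x95, C1 = 0x70, C2 = 0x03, C3 = 0x37, C4 = 0x98, C5 = 0x66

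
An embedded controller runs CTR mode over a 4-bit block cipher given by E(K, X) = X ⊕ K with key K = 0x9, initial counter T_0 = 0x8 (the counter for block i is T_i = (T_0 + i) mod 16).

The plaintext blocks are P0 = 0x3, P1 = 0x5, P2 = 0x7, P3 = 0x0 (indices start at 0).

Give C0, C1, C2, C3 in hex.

C0 = 0x2, C1 = 0x5, C2 = 0x4, C3 = 0x2

CTR encryption: S_i = E(K, T_i) where T_i is the counter for block i; C_i = P_i ⊕ S_i.
C0: T = 0x8, S = E(K, T) = 0x1; 0x3 ⊕ 0x1 = 0x2.
C1: T = 0x9, S = E(K, T) = 0x0; 0x5 ⊕ 0x0 = 0x5.
C2: T = 0xA, S = E(K, T) = 0x3; 0x7 ⊕ 0x3 = 0x4.
C3: T = 0xB, S = E(K, T) = 0x2; 0x0 ⊕ 0x2 = 0x2.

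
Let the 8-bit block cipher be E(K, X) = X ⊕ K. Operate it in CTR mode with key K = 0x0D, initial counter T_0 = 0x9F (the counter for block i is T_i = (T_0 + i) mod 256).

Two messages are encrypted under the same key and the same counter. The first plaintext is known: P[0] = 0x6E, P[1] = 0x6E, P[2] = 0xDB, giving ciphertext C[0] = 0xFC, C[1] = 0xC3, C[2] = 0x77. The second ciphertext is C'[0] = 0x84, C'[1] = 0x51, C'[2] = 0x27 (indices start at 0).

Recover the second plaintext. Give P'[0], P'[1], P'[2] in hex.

In CTR with a reused counter, both messages share the same keystream S_i, so C_i ⊕ C'_i = P_i ⊕ P'_i and thus P'_i = P_i ⊕ C_i ⊕ C'_i.
P'[0]: 0x6E ⊕ 0xFC ⊕ 0x84 = 0x16.
P'[1]: 0x6E ⊕ 0xC3 ⊕ 0x51 = 0xFC.
P'[2]: 0xDB ⊕ 0x77 ⊕ 0x27 = 0x8B.

P'[0] = 0x16, P'[1] = 0xFC, P'[2] = 0x8B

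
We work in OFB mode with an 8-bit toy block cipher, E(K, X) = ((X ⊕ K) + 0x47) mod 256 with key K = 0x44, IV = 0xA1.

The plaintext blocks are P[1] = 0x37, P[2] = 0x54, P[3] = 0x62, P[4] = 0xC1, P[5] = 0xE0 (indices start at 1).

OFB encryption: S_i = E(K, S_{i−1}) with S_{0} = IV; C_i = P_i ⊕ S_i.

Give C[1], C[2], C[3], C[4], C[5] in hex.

C[1] = 0x1B, C[2] = 0xFB, C[3] = 0x50, C[4] = 0x7C, C[5] = 0xA0

C[1]: S = E(K, 0xA1) = 0x2C; 0x37 ⊕ 0x2C = 0x1B.
C[2]: S = E(K, 0x2C) = 0xAF; 0x54 ⊕ 0xAF = 0xFB.
C[3]: S = E(K, 0xAF) = 0x32; 0x62 ⊕ 0x32 = 0x50.
C[4]: S = E(K, 0x32) = 0xBD; 0xC1 ⊕ 0xBD = 0x7C.
C[5]: S = E(K, 0xBD) = 0x40; 0xE0 ⊕ 0x40 = 0xA0.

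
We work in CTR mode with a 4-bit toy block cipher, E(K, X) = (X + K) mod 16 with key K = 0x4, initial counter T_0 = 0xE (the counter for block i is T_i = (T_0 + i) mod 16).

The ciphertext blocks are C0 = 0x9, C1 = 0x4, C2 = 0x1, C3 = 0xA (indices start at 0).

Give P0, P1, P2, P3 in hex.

P0 = 0xB, P1 = 0x7, P2 = 0x5, P3 = 0xF

CTR decryption: S_i = E(K, T_i) where T_i is the counter for block i; P_i = C_i ⊕ S_i.
P0: T = 0xE, S = E(K, T) = 0x2; 0x9 ⊕ 0x2 = 0xB.
P1: T = 0xF, S = E(K, T) = 0x3; 0x4 ⊕ 0x3 = 0x7.
P2: T = 0x0, S = E(K, T) = 0x4; 0x1 ⊕ 0x4 = 0x5.
P3: T = 0x1, S = E(K, T) = 0x5; 0xA ⊕ 0x5 = 0xF.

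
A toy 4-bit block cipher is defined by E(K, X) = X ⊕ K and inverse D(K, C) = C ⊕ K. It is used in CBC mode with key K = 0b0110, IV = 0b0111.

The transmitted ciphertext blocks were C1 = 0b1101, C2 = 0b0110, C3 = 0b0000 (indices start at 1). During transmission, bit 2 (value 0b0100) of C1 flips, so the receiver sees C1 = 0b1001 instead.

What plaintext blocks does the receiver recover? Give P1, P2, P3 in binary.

CBC decryption: P_i = D(K, C_i) ⊕ C_{i−1}, with C_{0} = IV.
Only C1 changed, to 0b1001. In CBC, a change in C_i garbles P_i and flips the same bit in P_{i+1}. Decrypting the received ciphertext:
P1: D(K, 0b1001) = 0b1111; 0b1111 ⊕ 0b0111 = 0b1000.
P2: D(K, 0b0110) = 0b0000; 0b0000 ⊕ 0b1001 = 0b1001.
P3: D(K, 0b0000) = 0b0110; 0b0110 ⊕ 0b0110 = 0b0000.
Blocks that differ from the original plaintext: P1, P2.

P1 = 0b1000, P2 = 0b1001, P3 = 0b0000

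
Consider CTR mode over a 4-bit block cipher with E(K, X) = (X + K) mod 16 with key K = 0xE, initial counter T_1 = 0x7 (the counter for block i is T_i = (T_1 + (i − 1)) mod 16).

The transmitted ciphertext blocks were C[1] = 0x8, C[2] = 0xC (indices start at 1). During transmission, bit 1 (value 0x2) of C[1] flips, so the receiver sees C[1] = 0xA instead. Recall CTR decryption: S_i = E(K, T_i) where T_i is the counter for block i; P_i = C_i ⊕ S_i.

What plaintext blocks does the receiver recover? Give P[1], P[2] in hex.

Only C[1] changed, to 0xA. In CTR, a change in C_i flips the same bit in P_i only; the keystream is unaffected. Decrypting the received ciphertext:
P[1]: T = 0x7, S = E(K, T) = 0x5; 0xA ⊕ 0x5 = 0xF.
P[2]: T = 0x8, S = E(K, T) = 0x6; 0xC ⊕ 0x6 = 0xA.
Blocks that differ from the original plaintext: P[1].

P[1] = 0xF, P[2] = 0xA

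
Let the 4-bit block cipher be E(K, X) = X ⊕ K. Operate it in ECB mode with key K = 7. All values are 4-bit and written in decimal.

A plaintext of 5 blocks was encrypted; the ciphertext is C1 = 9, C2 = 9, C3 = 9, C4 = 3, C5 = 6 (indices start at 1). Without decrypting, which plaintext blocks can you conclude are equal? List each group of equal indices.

P1 = P2 = P3

ECB encrypts each block independently with the same key, so equal ciphertext blocks imply equal plaintext blocks.
C1 = C2 = C3 = 9, so P1 = P2 = P3.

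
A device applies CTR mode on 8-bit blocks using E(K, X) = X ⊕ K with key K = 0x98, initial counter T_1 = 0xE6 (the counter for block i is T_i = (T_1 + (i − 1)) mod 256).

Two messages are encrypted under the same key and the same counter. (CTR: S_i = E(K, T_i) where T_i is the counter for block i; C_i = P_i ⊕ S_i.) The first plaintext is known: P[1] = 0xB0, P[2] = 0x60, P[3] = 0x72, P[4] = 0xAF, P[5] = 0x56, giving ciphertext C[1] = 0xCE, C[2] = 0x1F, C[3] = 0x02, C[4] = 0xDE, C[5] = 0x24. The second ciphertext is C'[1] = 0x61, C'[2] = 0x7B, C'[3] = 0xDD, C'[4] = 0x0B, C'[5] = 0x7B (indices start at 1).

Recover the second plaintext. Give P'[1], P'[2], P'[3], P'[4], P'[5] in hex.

P'[1] = 0x1F, P'[2] = 0x04, P'[3] = 0xAD, P'[4] = 0x7A, P'[5] = 0x09

In CTR with a reused counter, both messages share the same keystream S_i, so C_i ⊕ C'_i = P_i ⊕ P'_i and thus P'_i = P_i ⊕ C_i ⊕ C'_i.
P'[1]: 0xB0 ⊕ 0xCE ⊕ 0x61 = 0x1F.
P'[2]: 0x60 ⊕ 0x1F ⊕ 0x7B = 0x04.
P'[3]: 0x72 ⊕ 0x02 ⊕ 0xDD = 0xAD.
P'[4]: 0xAF ⊕ 0xDE ⊕ 0x0B = 0x7A.
P'[5]: 0x56 ⊕ 0x24 ⊕ 0x7B = 0x09.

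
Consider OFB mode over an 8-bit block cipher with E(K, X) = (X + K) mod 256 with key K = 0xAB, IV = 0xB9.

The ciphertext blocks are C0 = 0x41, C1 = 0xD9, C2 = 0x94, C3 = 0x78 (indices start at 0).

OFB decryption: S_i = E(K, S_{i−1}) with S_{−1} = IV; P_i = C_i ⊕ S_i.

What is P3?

P0: S = E(K, 0xB9) = 0x64; 0x41 ⊕ 0x64 = 0x25.
P1: S = E(K, 0x64) = 0x0F; 0xD9 ⊕ 0x0F = 0xD6.
P2: S = E(K, 0x0F) = 0xBA; 0x94 ⊕ 0xBA = 0x2E.
P3: S = E(K, 0xBA) = 0x65; 0x78 ⊕ 0x65 = 0x1D.

P3 = 0x1D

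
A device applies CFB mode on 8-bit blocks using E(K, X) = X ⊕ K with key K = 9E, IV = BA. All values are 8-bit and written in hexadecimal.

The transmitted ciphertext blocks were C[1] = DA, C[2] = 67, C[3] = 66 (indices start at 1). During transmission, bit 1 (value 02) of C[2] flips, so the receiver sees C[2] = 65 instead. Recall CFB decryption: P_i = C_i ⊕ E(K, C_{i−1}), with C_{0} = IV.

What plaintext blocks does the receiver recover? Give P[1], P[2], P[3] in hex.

P[1] = FE, P[2] = 21, P[3] = 9D

Only C[2] changed, to 65. In CFB, a change in C_i flips the same bit in P_i and garbles P_{i+1}. Decrypting the received ciphertext:
P[1]: E(K, BA) = 24; DA ⊕ 24 = FE.
P[2]: E(K, DA) = 44; 65 ⊕ 44 = 21.
P[3]: E(K, 65) = FB; 66 ⊕ FB = 9D.
Blocks that differ from the original plaintext: P[2], P[3].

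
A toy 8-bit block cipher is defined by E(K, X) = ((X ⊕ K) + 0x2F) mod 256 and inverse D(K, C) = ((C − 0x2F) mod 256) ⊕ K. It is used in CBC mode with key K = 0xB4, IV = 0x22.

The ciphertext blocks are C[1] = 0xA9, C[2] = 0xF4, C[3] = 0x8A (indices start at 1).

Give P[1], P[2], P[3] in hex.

P[1] = 0xEC, P[2] = 0xD8, P[3] = 0x1B

CBC decryption: P_i = D(K, C_i) ⊕ C_{i−1}, with C_{0} = IV.
P[1]: D(K, 0xA9) = 0xCE; 0xCE ⊕ 0x22 = 0xEC.
P[2]: D(K, 0xF4) = 0x71; 0x71 ⊕ 0xA9 = 0xD8.
P[3]: D(K, 0x8A) = 0xEF; 0xEF ⊕ 0xF4 = 0x1B.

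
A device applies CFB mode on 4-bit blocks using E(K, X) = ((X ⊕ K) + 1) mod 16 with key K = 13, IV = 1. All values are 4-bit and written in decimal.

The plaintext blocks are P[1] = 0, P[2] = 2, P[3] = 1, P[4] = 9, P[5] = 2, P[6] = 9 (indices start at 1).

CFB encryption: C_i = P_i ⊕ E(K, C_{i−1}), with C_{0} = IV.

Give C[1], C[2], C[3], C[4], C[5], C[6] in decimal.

C[1] = 13, C[2] = 3, C[3] = 14, C[4] = 13, C[5] = 3, C[6] = 6

C[1]: E(K, 1) = 13; 0 ⊕ 13 = 13.
C[2]: E(K, 13) = 1; 2 ⊕ 1 = 3.
C[3]: E(K, 3) = 15; 1 ⊕ 15 = 14.
C[4]: E(K, 14) = 4; 9 ⊕ 4 = 13.
C[5]: E(K, 13) = 1; 2 ⊕ 1 = 3.
C[6]: E(K, 3) = 15; 9 ⊕ 15 = 6.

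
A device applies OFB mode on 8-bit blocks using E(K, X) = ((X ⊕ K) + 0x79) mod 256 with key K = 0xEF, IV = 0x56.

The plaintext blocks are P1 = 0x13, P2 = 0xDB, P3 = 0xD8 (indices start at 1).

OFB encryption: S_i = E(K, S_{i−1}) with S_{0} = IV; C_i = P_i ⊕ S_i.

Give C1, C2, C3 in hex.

C1: S = E(K, 0x56) = 0x32; 0x13 ⊕ 0x32 = 0x21.
C2: S = E(K, 0x32) = 0x56; 0xDB ⊕ 0x56 = 0x8D.
C3: S = E(K, 0x56) = 0x32; 0xD8 ⊕ 0x32 = 0xEA.

C1 = 0x21, C2 = 0x8D, C3 = 0xEA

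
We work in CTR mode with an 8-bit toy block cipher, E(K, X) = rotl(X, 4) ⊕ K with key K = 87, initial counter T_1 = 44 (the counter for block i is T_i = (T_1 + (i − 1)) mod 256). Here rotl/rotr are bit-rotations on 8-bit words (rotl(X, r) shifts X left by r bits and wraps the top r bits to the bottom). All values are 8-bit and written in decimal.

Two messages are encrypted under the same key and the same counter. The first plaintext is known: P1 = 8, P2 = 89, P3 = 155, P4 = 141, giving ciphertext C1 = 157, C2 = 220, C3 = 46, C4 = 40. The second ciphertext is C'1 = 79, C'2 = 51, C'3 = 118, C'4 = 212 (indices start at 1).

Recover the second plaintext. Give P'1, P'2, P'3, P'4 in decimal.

P'1 = 218, P'2 = 182, P'3 = 195, P'4 = 113

In CTR with a reused counter, both messages share the same keystream S_i, so C_i ⊕ C'_i = P_i ⊕ P'_i and thus P'_i = P_i ⊕ C_i ⊕ C'_i.
P'1: 8 ⊕ 157 ⊕ 79 = 218.
P'2: 89 ⊕ 220 ⊕ 51 = 182.
P'3: 155 ⊕ 46 ⊕ 118 = 195.
P'4: 141 ⊕ 40 ⊕ 212 = 113.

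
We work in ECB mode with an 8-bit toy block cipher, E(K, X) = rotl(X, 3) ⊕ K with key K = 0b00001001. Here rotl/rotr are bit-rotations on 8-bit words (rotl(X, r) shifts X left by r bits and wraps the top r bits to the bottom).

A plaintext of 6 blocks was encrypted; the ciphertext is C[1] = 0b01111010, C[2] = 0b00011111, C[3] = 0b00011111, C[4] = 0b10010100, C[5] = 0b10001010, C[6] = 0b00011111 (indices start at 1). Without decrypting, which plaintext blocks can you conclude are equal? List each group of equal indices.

P[2] = P[3] = P[6]

ECB encrypts each block independently with the same key, so equal ciphertext blocks imply equal plaintext blocks.
C[2] = C[3] = C[6] = 0b00011111, so P[2] = P[3] = P[6].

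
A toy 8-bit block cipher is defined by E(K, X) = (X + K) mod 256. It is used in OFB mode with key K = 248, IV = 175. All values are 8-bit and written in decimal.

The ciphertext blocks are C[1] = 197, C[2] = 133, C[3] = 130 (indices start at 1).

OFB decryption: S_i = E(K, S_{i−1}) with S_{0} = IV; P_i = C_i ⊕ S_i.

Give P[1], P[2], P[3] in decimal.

P[1] = 98, P[2] = 26, P[3] = 21

P[1]: S = E(K, 175) = 167; 197 ⊕ 167 = 98.
P[2]: S = E(K, 167) = 159; 133 ⊕ 159 = 26.
P[3]: S = E(K, 159) = 151; 130 ⊕ 151 = 21.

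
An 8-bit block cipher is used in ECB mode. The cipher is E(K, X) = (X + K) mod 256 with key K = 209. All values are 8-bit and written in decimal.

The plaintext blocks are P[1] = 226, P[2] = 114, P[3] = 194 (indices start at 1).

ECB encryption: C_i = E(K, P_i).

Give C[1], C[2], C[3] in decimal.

C[1] = 179, C[2] = 67, C[3] = 147

C[1]: E(K, 226) = 179.
C[2]: E(K, 114) = 67.
C[3]: E(K, 194) = 147.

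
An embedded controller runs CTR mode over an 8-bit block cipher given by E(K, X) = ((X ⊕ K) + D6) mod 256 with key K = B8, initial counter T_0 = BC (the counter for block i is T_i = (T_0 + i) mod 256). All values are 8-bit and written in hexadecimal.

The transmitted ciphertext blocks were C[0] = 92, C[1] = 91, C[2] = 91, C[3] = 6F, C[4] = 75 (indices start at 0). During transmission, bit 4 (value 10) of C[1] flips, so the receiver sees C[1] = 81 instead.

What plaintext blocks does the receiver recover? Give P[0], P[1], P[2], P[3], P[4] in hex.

P[0] = 48, P[1] = 5A, P[2] = 4D, P[3] = B2, P[4] = 3B

CTR decryption: S_i = E(K, T_i) where T_i is the counter for block i; P_i = C_i ⊕ S_i.
Only C[1] changed, to 81. In CTR, a change in C_i flips the same bit in P_i only; the keystream is unaffected. Decrypting the received ciphertext:
P[0]: T = BC, S = E(K, T) = DA; 92 ⊕ DA = 48.
P[1]: T = BD, S = E(K, T) = DB; 81 ⊕ DB = 5A.
P[2]: T = BE, S = E(K, T) = DC; 91 ⊕ DC = 4D.
P[3]: T = BF, S = E(K, T) = DD; 6F ⊕ DD = B2.
P[4]: T = C0, S = E(K, T) = 4E; 75 ⊕ 4E = 3B.
Blocks that differ from the original plaintext: P[1].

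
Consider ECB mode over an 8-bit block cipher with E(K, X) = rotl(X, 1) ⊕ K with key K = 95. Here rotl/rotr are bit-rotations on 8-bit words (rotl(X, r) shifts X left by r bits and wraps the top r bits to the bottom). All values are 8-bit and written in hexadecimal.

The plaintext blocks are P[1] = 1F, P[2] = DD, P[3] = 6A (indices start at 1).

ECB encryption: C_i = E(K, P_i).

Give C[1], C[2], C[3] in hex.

C[1]: E(K, 1F) = AB.
C[2]: E(K, DD) = 2E.
C[3]: E(K, 6A) = 41.

C[1] = AB, C[2] = 2E, C[3] = 41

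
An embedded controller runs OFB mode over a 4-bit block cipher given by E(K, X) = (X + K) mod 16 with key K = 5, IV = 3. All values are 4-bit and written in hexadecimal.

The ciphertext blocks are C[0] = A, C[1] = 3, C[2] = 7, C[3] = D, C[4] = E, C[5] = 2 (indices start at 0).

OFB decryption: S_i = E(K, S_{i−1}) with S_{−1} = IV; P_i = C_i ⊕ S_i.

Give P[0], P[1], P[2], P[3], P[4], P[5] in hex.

P[0] = 2, P[1] = E, P[2] = 5, P[3] = A, P[4] = 2, P[5] = 3

P[0]: S = E(K, 3) = 8; A ⊕ 8 = 2.
P[1]: S = E(K, 8) = D; 3 ⊕ D = E.
P[2]: S = E(K, D) = 2; 7 ⊕ 2 = 5.
P[3]: S = E(K, 2) = 7; D ⊕ 7 = A.
P[4]: S = E(K, 7) = C; E ⊕ C = 2.
P[5]: S = E(K, C) = 1; 2 ⊕ 1 = 3.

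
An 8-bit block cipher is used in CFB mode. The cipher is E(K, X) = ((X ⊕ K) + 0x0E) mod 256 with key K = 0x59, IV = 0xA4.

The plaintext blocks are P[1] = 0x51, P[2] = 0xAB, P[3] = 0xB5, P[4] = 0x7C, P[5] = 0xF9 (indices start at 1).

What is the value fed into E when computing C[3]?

0xBA

CFB encryption: C_i = P_i ⊕ E(K, C_{i−1}), with C_{0} = IV.
C[1]: E(K, 0xA4) = 0x0B; 0x51 ⊕ 0x0B = 0x5A.
C[2]: E(K, 0x5A) = 0x11; 0xAB ⊕ 0x11 = 0xBA.
C[3]: E(K, 0xBA) = 0xF1; 0xB5 ⊕ 0xF1 = 0x44.
So the input to E for block [3] is 0xBA.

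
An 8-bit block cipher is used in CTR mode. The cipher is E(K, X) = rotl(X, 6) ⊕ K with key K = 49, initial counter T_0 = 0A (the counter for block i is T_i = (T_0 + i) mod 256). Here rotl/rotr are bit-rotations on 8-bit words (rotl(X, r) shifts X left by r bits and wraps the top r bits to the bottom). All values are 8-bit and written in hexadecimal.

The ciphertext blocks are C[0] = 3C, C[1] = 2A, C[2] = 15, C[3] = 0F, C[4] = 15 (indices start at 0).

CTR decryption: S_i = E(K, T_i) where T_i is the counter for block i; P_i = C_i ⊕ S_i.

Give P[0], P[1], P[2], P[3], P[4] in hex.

P[0] = F7, P[1] = A1, P[2] = 5F, P[3] = 05, P[4] = DF

P[0]: T = 0A, S = E(K, T) = CB; 3C ⊕ CB = F7.
P[1]: T = 0B, S = E(K, T) = 8B; 2A ⊕ 8B = A1.
P[2]: T = 0C, S = E(K, T) = 4A; 15 ⊕ 4A = 5F.
P[3]: T = 0D, S = E(K, T) = 0A; 0F ⊕ 0A = 05.
P[4]: T = 0E, S = E(K, T) = CA; 15 ⊕ CA = DF.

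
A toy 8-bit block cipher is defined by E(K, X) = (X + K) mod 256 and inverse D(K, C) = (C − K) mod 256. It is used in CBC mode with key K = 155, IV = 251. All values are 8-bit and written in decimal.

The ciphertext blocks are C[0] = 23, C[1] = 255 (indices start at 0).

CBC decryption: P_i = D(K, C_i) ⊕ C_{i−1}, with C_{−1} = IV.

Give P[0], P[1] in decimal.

P[0]: D(K, 23) = 124; 124 ⊕ 251 = 135.
P[1]: D(K, 255) = 100; 100 ⊕ 23 = 115.

P[0] = 135, P[1] = 115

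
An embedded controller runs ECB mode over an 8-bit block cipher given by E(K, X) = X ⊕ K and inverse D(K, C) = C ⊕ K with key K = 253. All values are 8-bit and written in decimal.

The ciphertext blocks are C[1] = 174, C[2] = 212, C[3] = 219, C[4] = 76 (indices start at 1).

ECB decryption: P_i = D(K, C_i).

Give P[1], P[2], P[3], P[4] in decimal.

P[1] = 83, P[2] = 41, P[3] = 38, P[4] = 177

P[1]: D(K, 174) = 83.
P[2]: D(K, 212) = 41.
P[3]: D(K, 219) = 38.
P[4]: D(K, 76) = 177.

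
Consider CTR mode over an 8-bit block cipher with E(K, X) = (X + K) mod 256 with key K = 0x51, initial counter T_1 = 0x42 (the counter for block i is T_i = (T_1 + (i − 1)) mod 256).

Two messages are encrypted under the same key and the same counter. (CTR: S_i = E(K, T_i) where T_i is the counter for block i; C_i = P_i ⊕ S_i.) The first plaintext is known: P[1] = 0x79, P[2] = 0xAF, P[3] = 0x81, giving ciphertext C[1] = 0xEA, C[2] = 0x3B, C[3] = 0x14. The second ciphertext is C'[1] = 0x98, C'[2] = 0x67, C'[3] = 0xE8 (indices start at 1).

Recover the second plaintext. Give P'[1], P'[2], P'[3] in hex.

P'[1] = 0x0B, P'[2] = 0xF3, P'[3] = 0x7D

In CTR with a reused counter, both messages share the same keystream S_i, so C_i ⊕ C'_i = P_i ⊕ P'_i and thus P'_i = P_i ⊕ C_i ⊕ C'_i.
P'[1]: 0x79 ⊕ 0xEA ⊕ 0x98 = 0x0B.
P'[2]: 0xAF ⊕ 0x3B ⊕ 0x67 = 0xF3.
P'[3]: 0x81 ⊕ 0x14 ⊕ 0xE8 = 0x7D.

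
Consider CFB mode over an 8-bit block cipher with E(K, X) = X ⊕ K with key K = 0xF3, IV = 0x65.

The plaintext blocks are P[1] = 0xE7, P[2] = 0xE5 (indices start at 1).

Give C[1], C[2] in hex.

CFB encryption: C_i = P_i ⊕ E(K, C_{i−1}), with C_{0} = IV.
C[1]: E(K, 0x65) = 0x96; 0xE7 ⊕ 0x96 = 0x71.
C[2]: E(K, 0x71) = 0x82; 0xE5 ⊕ 0x82 = 0x67.

C[1] = 0x71, C[2] = 0x67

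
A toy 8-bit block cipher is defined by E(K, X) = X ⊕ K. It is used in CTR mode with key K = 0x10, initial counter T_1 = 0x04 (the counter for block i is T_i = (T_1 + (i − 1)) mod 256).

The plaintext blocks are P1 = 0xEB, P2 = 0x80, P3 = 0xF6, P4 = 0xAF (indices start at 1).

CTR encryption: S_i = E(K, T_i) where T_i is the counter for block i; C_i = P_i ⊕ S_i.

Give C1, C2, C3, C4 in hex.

C1 = 0xFF, C2 = 0x95, C3 = 0xE0, C4 = 0xB8

C1: T = 0x04, S = E(K, T) = 0x14; 0xEB ⊕ 0x14 = 0xFF.
C2: T = 0x05, S = E(K, T) = 0x15; 0x80 ⊕ 0x15 = 0x95.
C3: T = 0x06, S = E(K, T) = 0x16; 0xF6 ⊕ 0x16 = 0xE0.
C4: T = 0x07, S = E(K, T) = 0x17; 0xAF ⊕ 0x17 = 0xB8.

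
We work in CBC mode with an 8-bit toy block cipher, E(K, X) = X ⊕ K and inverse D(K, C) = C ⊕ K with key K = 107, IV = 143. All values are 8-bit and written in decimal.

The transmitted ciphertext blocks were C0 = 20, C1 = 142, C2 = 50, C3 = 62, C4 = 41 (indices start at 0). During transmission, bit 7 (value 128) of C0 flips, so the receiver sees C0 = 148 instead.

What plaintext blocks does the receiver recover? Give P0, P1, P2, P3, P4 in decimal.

CBC decryption: P_i = D(K, C_i) ⊕ C_{i−1}, with C_{−1} = IV.
Only C0 changed, to 148. In CBC, a change in C_i garbles P_i and flips the same bit in P_{i+1}. Decrypting the received ciphertext:
P0: D(K, 148) = 255; 255 ⊕ 143 = 112.
P1: D(K, 142) = 229; 229 ⊕ 148 = 113.
P2: D(K, 50) = 89; 89 ⊕ 142 = 215.
P3: D(K, 62) = 85; 85 ⊕ 50 = 103.
P4: D(K, 41) = 66; 66 ⊕ 62 = 124.
Blocks that differ from the original plaintext: P0, P1.

P0 = 112, P1 = 113, P2 = 215, P3 = 103, P4 = 124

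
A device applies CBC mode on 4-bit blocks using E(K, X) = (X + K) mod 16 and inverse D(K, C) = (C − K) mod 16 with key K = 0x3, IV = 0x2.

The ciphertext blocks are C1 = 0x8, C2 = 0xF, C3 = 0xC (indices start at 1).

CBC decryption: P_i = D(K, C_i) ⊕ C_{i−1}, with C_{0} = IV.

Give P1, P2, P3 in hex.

P1: D(K, 0x8) = 0x5; 0x5 ⊕ 0x2 = 0x7.
P2: D(K, 0xF) = 0xC; 0xC ⊕ 0x8 = 0x4.
P3: D(K, 0xC) = 0x9; 0x9 ⊕ 0xF = 0x6.

P1 = 0x7, P2 = 0x4, P3 = 0x6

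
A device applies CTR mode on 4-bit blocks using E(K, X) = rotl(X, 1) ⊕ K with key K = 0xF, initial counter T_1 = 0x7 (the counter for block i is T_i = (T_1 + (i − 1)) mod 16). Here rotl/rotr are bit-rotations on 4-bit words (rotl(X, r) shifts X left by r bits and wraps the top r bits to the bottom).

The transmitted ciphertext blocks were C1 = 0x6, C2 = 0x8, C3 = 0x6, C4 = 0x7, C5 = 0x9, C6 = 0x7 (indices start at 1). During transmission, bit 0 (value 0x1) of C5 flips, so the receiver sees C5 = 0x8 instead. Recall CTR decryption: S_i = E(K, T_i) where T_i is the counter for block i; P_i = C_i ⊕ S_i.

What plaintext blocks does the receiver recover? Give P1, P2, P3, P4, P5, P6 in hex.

P1 = 0x7, P2 = 0x6, P3 = 0xA, P4 = 0xD, P5 = 0x0, P6 = 0x1

Only C5 changed, to 0x8. In CTR, a change in C_i flips the same bit in P_i only; the keystream is unaffected. Decrypting the received ciphertext:
P1: T = 0x7, S = E(K, T) = 0x1; 0x6 ⊕ 0x1 = 0x7.
P2: T = 0x8, S = E(K, T) = 0xE; 0x8 ⊕ 0xE = 0x6.
P3: T = 0x9, S = E(K, T) = 0xC; 0x6 ⊕ 0xC = 0xA.
P4: T = 0xA, S = E(K, T) = 0xA; 0x7 ⊕ 0xA = 0xD.
P5: T = 0xB, S = E(K, T) = 0x8; 0x8 ⊕ 0x8 = 0x0.
P6: T = 0xC, S = E(K, T) = 0x6; 0x7 ⊕ 0x6 = 0x1.
Blocks that differ from the original plaintext: P5.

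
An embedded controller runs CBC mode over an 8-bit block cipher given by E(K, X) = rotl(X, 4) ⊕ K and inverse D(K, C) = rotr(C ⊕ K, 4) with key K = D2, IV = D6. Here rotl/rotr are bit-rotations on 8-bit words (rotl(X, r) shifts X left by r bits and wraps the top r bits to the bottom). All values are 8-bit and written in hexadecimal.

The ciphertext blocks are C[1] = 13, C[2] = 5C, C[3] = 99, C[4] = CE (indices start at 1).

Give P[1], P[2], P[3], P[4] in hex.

P[1] = CA, P[2] = FB, P[3] = E8, P[4] = 58

CBC decryption: P_i = D(K, C_i) ⊕ C_{i−1}, with C_{0} = IV.
P[1]: D(K, 13) = 1C; 1C ⊕ D6 = CA.
P[2]: D(K, 5C) = E8; E8 ⊕ 13 = FB.
P[3]: D(K, 99) = B4; B4 ⊕ 5C = E8.
P[4]: D(K, CE) = C1; C1 ⊕ 99 = 58.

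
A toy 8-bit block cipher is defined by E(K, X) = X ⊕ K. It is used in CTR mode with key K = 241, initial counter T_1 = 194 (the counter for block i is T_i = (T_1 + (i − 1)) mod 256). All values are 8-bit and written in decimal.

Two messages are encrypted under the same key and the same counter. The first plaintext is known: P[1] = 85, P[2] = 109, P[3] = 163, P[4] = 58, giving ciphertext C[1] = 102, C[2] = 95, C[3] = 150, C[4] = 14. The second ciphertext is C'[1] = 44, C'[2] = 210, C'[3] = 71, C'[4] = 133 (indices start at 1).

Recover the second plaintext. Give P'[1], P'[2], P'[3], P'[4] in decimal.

P'[1] = 31, P'[2] = 224, P'[3] = 114, P'[4] = 177

In CTR with a reused counter, both messages share the same keystream S_i, so C_i ⊕ C'_i = P_i ⊕ P'_i and thus P'_i = P_i ⊕ C_i ⊕ C'_i.
P'[1]: 85 ⊕ 102 ⊕ 44 = 31.
P'[2]: 109 ⊕ 95 ⊕ 210 = 224.
P'[3]: 163 ⊕ 150 ⊕ 71 = 114.
P'[4]: 58 ⊕ 14 ⊕ 133 = 177.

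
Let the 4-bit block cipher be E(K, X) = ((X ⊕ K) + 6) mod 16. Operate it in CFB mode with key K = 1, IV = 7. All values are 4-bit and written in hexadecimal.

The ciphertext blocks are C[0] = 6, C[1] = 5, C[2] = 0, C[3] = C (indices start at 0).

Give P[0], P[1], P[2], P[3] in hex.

CFB decryption: P_i = C_i ⊕ E(K, C_{i−1}), with C_{−1} = IV.
P[0]: E(K, 7) = C; 6 ⊕ C = A.
P[1]: E(K, 6) = D; 5 ⊕ D = 8.
P[2]: E(K, 5) = A; 0 ⊕ A = A.
P[3]: E(K, 0) = 7; C ⊕ 7 = B.

P[0] = A, P[1] = 8, P[2] = A, P[3] = B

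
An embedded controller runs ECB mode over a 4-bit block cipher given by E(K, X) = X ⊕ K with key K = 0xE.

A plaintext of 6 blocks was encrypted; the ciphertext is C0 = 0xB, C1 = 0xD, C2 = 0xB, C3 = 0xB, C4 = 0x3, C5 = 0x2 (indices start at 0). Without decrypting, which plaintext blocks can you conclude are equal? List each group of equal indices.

P0 = P2 = P3

ECB encrypts each block independently with the same key, so equal ciphertext blocks imply equal plaintext blocks.
C0 = C2 = C3 = 0xB, so P0 = P2 = P3.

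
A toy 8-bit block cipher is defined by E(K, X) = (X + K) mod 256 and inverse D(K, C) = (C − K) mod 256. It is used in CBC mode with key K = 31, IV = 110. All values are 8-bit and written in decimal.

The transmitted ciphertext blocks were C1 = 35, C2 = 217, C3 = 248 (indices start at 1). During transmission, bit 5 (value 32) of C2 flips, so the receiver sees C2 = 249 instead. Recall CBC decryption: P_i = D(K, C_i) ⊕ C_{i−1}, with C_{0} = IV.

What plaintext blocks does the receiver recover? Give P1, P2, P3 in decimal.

Only C2 changed, to 249. In CBC, a change in C_i garbles P_i and flips the same bit in P_{i+1}. Decrypting the received ciphertext:
P1: D(K, 35) = 4; 4 ⊕ 110 = 106.
P2: D(K, 249) = 218; 218 ⊕ 35 = 249.
P3: D(K, 248) = 217; 217 ⊕ 249 = 32.
Blocks that differ from the original plaintext: P2, P3.

P1 = 106, P2 = 249, P3 = 32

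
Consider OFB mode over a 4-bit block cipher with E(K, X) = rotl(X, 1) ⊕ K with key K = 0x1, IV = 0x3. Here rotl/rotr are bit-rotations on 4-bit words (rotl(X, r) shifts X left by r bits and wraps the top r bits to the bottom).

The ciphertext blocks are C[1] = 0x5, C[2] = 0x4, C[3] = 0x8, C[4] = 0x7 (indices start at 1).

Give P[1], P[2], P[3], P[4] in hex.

P[1] = 0x2, P[2] = 0xB, P[3] = 0x6, P[4] = 0xB

OFB decryption: S_i = E(K, S_{i−1}) with S_{0} = IV; P_i = C_i ⊕ S_i.
P[1]: S = E(K, 0x3) = 0x7; 0x5 ⊕ 0x7 = 0x2.
P[2]: S = E(K, 0x7) = 0xF; 0x4 ⊕ 0xF = 0xB.
P[3]: S = E(K, 0xF) = 0xE; 0x8 ⊕ 0xE = 0x6.
P[4]: S = E(K, 0xE) = 0xC; 0x7 ⊕ 0xC = 0xB.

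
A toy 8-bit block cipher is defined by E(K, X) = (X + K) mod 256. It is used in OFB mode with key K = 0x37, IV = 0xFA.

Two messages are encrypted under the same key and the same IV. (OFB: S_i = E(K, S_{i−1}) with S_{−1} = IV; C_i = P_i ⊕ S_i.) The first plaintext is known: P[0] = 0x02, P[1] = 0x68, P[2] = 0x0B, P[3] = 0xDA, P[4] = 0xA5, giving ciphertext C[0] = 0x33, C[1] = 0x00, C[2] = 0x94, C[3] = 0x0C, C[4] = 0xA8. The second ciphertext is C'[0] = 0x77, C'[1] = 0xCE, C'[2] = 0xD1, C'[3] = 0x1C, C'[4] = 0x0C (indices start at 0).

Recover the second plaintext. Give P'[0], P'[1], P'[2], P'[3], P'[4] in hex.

In OFB with a reused IV, both messages share the same keystream S_i, so C_i ⊕ C'_i = P_i ⊕ P'_i and thus P'_i = P_i ⊕ C_i ⊕ C'_i.
P'[0]: 0x02 ⊕ 0x33 ⊕ 0x77 = 0x46.
P'[1]: 0x68 ⊕ 0x00 ⊕ 0xCE = 0xA6.
P'[2]: 0x0B ⊕ 0x94 ⊕ 0xD1 = 0x4E.
P'[3]: 0xDA ⊕ 0x0C ⊕ 0x1C = 0xCA.
P'[4]: 0xA5 ⊕ 0xA8 ⊕ 0x0C = 0x01.

P'[0] = 0x46, P'[1] = 0xA6, P'[2] = 0x4E, P'[3] = 0xCA, P'[4] = 0x01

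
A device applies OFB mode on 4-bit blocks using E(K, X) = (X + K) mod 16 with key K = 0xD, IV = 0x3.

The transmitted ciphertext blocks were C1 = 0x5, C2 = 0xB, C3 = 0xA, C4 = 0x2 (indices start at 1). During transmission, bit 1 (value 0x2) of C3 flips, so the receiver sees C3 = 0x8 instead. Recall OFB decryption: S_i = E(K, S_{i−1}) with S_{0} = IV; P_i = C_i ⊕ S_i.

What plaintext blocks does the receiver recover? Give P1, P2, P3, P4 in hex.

Only C3 changed, to 0x8. In OFB, a change in C_i flips the same bit in P_i only; the keystream is unaffected. Decrypting the received ciphertext:
P1: S = E(K, 0x3) = 0x0; 0x5 ⊕ 0x0 = 0x5.
P2: S = E(K, 0x0) = 0xD; 0xB ⊕ 0xD = 0x6.
P3: S = E(K, 0xD) = 0xA; 0x8 ⊕ 0xA = 0x2.
P4: S = E(K, 0xA) = 0x7; 0x2 ⊕ 0x7 = 0x5.
Blocks that differ from the original plaintext: P3.

P1 = 0x5, P2 = 0x6, P3 = 0x2, P4 = 0x5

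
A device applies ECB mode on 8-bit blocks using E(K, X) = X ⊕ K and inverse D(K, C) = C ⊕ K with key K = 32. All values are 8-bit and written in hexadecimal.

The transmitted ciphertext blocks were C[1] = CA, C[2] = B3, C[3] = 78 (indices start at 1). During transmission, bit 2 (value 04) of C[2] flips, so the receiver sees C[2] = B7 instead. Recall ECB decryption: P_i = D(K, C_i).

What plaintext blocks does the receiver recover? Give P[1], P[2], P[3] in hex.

Only C[2] changed, to B7. In ECB, a change in C_i affects only P_i. Decrypting the received ciphertext:
P[1]: D(K, CA) = F8.
P[2]: D(K, B7) = 85.
P[3]: D(K, 78) = 4A.
Blocks that differ from the original plaintext: P[2].

P[1] = F8, P[2] = 85, P[3] = 4A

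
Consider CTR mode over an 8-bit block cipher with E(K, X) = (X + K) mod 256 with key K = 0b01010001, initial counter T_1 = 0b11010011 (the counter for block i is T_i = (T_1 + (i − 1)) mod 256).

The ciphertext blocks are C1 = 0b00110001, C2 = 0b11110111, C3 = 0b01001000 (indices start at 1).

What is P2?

CTR decryption: S_i = E(K, T_i) where T_i is the counter for block i; P_i = C_i ⊕ S_i.
P2: T = 0b11010100, S = E(K, T) = 0b00100101; 0b11110111 ⊕ 0b00100101 = 0b11010010.

P2 = 0b11010010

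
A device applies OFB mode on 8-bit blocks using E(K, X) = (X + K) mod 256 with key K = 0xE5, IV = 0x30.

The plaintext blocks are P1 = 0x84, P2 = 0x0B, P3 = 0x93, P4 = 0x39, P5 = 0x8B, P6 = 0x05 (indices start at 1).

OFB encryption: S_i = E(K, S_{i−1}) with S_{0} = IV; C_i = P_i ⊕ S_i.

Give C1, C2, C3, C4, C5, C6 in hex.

C1: S = E(K, 0x30) = 0x15; 0x84 ⊕ 0x15 = 0x91.
C2: S = E(K, 0x15) = 0xFA; 0x0B ⊕ 0xFA = 0xF1.
C3: S = E(K, 0xFA) = 0xDF; 0x93 ⊕ 0xDF = 0x4C.
C4: S = E(K, 0xDF) = 0xC4; 0x39 ⊕ 0xC4 = 0xFD.
C5: S = E(K, 0xC4) = 0xA9; 0x8B ⊕ 0xA9 = 0x22.
C6: S = E(K, 0xA9) = 0x8E; 0x05 ⊕ 0x8E = 0x8B.

C1 = 0x91, C2 = 0xF1, C3 = 0x4C, C4 = 0xFD, C5 = 0x22, C6 = 0x8B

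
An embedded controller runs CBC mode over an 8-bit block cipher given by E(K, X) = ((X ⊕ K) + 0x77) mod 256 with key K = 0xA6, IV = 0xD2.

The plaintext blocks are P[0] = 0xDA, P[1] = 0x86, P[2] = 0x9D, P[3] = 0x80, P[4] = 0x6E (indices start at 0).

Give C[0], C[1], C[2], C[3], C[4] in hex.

C[0] = 0x25, C[1] = 0x7C, C[2] = 0xBE, C[3] = 0x0F, C[4] = 0x3E

CBC encryption: C_i = E(K, P_i ⊕ C_{i−1}), with C_{−1} = IV.
C[0]: P[0] ⊕ 0xD2 = 0x08; E(K, 0x08) = 0x25.
C[1]: P[1] ⊕ 0x25 = 0xA3; E(K, 0xA3) = 0x7C.
C[2]: P[2] ⊕ 0x7C = 0xE1; E(K, 0xE1) = 0xBE.
C[3]: P[3] ⊕ 0xBE = 0x3E; E(K, 0x3E) = 0x0F.
C[4]: P[4] ⊕ 0x0F = 0x61; E(K, 0x61) = 0x3E.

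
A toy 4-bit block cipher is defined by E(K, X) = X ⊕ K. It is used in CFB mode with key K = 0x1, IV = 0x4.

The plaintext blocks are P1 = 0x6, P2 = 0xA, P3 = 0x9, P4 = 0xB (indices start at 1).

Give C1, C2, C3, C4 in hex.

C1 = 0x3, C2 = 0x8, C3 = 0x0, C4 = 0xA

CFB encryption: C_i = P_i ⊕ E(K, C_{i−1}), with C_{0} = IV.
C1: E(K, 0x4) = 0x5; 0x6 ⊕ 0x5 = 0x3.
C2: E(K, 0x3) = 0x2; 0xA ⊕ 0x2 = 0x8.
C3: E(K, 0x8) = 0x9; 0x9 ⊕ 0x9 = 0x0.
C4: E(K, 0x0) = 0x1; 0xB ⊕ 0x1 = 0xA.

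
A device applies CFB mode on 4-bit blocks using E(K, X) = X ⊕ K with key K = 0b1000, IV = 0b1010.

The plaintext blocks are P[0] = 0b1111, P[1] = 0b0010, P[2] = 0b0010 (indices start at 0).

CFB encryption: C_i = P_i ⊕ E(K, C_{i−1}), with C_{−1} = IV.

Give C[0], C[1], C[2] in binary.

C[0] = 0b1101, C[1] = 0b0111, C[2] = 0b1101

C[0]: E(K, 0b1010) = 0b0010; 0b1111 ⊕ 0b0010 = 0b1101.
C[1]: E(K, 0b1101) = 0b0101; 0b0010 ⊕ 0b0101 = 0b0111.
C[2]: E(K, 0b0111) = 0b1111; 0b0010 ⊕ 0b1111 = 0b1101.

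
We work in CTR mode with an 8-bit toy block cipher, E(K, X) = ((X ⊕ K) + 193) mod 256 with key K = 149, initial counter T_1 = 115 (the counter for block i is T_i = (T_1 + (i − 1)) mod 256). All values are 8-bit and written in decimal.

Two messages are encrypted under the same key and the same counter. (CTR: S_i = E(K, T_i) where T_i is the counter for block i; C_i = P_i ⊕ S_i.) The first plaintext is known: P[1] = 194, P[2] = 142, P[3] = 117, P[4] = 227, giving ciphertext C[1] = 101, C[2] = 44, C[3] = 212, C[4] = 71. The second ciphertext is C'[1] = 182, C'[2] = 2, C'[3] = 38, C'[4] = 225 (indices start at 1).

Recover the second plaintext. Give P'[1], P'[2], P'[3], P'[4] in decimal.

In CTR with a reused counter, both messages share the same keystream S_i, so C_i ⊕ C'_i = P_i ⊕ P'_i and thus P'_i = P_i ⊕ C_i ⊕ C'_i.
P'[1]: 194 ⊕ 101 ⊕ 182 = 17.
P'[2]: 142 ⊕ 44 ⊕ 2 = 160.
P'[3]: 117 ⊕ 212 ⊕ 38 = 135.
P'[4]: 227 ⊕ 71 ⊕ 225 = 69.

P'[1] = 17, P'[2] = 160, P'[3] = 135, P'[4] = 69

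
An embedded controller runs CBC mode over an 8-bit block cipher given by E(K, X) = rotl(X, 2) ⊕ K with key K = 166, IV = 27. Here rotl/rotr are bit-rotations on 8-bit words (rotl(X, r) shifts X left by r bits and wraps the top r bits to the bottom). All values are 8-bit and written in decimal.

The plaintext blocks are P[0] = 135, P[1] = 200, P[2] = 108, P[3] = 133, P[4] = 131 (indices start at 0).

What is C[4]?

CBC encryption: C_i = E(K, P_i ⊕ C_{i−1}), with C_{−1} = IV.
C[0]: P[0] ⊕ 27 = 156; E(K, 156) = 212.
C[1]: P[1] ⊕ 212 = 28; E(K, 28) = 214.
C[2]: P[2] ⊕ 214 = 186; E(K, 186) = 76.
C[3]: P[3] ⊕ 76 = 201; E(K, 201) = 129.
C[4]: P[4] ⊕ 129 = 2; E(K, 2) = 174.

C[4] = 174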